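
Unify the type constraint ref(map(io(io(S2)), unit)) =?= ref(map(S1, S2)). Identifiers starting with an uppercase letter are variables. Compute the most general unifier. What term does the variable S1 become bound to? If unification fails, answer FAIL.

io(io(unit))

Decompose ref/1: map(io(io(S2)), unit) =?= map(S1, S2).
Decompose map/2: io(io(S2)) =?= S1,  unit =?= S2.
Bind S1 := io(io(S2)); no other remaining equation mentions S1.
Bind S2 := unit. Substituting into the earlier binding gives S1 := io(io(unit)).
MGU = { S1 -> io(io(unit)), S2 -> unit }, so S1 -> io(io(unit)).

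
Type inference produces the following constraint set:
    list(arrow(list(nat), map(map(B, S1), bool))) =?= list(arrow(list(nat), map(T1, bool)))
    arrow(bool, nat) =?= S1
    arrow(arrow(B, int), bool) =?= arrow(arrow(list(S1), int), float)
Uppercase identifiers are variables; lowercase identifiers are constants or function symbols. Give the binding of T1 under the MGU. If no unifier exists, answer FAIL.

Decompose list/1: arrow(list(nat), map(map(B, S1), bool)) =?= arrow(list(nat), map(T1, bool)).
Decompose arrow/2: list(nat) =?= list(nat),  map(map(B, S1), bool) =?= map(T1, bool).
Delete trivial equation list(nat) =?= list(nat).
Decompose map/2: map(B, S1) =?= T1,  bool =?= bool.
Bind T1 := map(B, S1); no other remaining equation mentions T1.
Delete trivial equation bool =?= bool.
Bind S1 := arrow(bool, nat); substituting into the remaining equation gives: arrow(arrow(B, int), bool) =?= arrow(arrow(list(arrow(bool, nat)), int), float). Substituting into the earlier binding gives T1 := map(B, arrow(bool, nat)).
Decompose arrow/2: arrow(B, int) =?= arrow(list(arrow(bool, nat)), int),  bool =?= float.
Decompose arrow/2: B =?= list(arrow(bool, nat)),  int =?= int.
Bind B := list(arrow(bool, nat)); no other remaining equation mentions B. Substituting into the earlier binding gives T1 := map(list(arrow(bool, nat)), arrow(bool, nat)).
Delete trivial equation int =?= int.
Clash: constants bool and float differ; no unifier exists.

FAIL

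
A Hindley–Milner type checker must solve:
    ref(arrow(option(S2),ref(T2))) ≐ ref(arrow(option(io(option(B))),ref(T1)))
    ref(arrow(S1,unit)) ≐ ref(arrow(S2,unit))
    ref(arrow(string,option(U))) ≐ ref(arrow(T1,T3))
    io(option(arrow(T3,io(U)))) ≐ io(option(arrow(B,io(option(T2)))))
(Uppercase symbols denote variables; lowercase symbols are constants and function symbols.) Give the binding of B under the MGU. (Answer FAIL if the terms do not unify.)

Decompose ref/1: arrow(option(S2),ref(T2)) ≐ arrow(option(io(option(B))),ref(T1)).
Decompose arrow/2: option(S2) ≐ option(io(option(B))),  ref(T2) ≐ ref(T1).
Decompose option/1: S2 ≐ io(option(B)).
Bind S2 := io(option(B)); substituting into the one remaining equation that mentions S2 gives: ref(arrow(S1,unit)) ≐ ref(arrow(io(option(B)),unit)).
Decompose ref/1: T2 ≐ T1.
Bind T2 := T1; substituting into the one remaining equation that mentions T2 gives: io(option(arrow(T3,io(U)))) ≐ io(option(arrow(B,io(option(T1))))).
Decompose ref/1: arrow(S1,unit) ≐ arrow(io(option(B)),unit).
Decompose arrow/2: S1 ≐ io(option(B)),  unit ≐ unit.
Bind S1 := io(option(B)); no other remaining equation mentions S1.
Delete trivial equation unit ≐ unit.
Decompose ref/1: arrow(string,option(U)) ≐ arrow(T1,T3).
Decompose arrow/2: string ≐ T1,  option(U) ≐ T3.
Bind T1 := string; substituting into the one remaining equation that mentions T1 gives: io(option(arrow(T3,io(U)))) ≐ io(option(arrow(B,io(option(string))))). Substituting into the earlier binding gives T2 := string.
Bind T3 := option(U); substituting into the remaining equation gives: io(option(arrow(option(U),io(U)))) ≐ io(option(arrow(B,io(option(string))))).
Decompose io/1: option(arrow(option(U),io(U))) ≐ option(arrow(B,io(option(string)))).
Decompose option/1: arrow(option(U),io(U)) ≐ arrow(B,io(option(string))).
Decompose arrow/2: option(U) ≐ B,  io(U) ≐ io(option(string)).
Bind B := option(U); no other remaining equation mentions B. Substituting into the earlier bindings gives S2 := io(option(option(U))), S1 := io(option(option(U))).
Decompose io/1: U ≐ option(string).
Bind U := option(string). Substituting into the earlier bindings gives S2 := io(option(option(option(string)))), S1 := io(option(option(option(string)))), T3 := option(option(string)), B := option(option(string)).
MGU = { S2 -> io(option(option(option(string)))), T2 -> string, S1 -> io(option(option(option(string)))), T1 -> string, T3 -> option(option(string)), B -> option(option(string)), U -> option(string) }, so B -> option(option(string)).

option(option(string))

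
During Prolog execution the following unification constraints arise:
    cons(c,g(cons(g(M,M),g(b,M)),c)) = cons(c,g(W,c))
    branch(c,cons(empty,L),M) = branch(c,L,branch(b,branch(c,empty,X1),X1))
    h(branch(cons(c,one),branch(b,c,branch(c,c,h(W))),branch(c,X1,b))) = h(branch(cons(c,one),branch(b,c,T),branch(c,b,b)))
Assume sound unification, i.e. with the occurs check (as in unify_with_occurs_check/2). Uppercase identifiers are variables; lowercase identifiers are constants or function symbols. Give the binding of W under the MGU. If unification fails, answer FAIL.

FAIL

Decompose cons/2: c = c,  g(cons(g(M,M),g(b,M)),c) = g(W,c).
Delete trivial equation c = c.
Decompose g/2: cons(g(M,M),g(b,M)) = W,  c = c.
Bind W := cons(g(M,M),g(b,M)); substituting into the one remaining equation that mentions W gives: h(branch(cons(c,one),branch(b,c,branch(c,c,h(cons(g(M,M),g(b,M))))),branch(c,X1,b))) = h(branch(cons(c,one),branch(b,c,T),branch(c,b,b))).
Delete trivial equation c = c.
Decompose branch/3: c = c,  cons(empty,L) = L,  M = branch(b,branch(c,empty,X1),X1).
Delete trivial equation c = c.
Occurs check fails: L occurs in cons(empty,L); the equation L = cons(empty,L) has no finite solution.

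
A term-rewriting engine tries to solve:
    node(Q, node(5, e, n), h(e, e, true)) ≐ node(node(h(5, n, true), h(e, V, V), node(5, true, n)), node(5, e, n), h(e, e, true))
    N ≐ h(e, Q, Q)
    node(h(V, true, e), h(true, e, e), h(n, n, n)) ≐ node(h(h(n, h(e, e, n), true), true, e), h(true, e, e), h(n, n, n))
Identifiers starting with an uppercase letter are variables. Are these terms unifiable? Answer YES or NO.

Decompose node/3: Q ≐ node(h(5, n, true), h(e, V, V), node(5, true, n)),  node(5, e, n) ≐ node(5, e, n),  h(e, e, true) ≐ h(e, e, true).
Bind Q := node(h(5, n, true), h(e, V, V), node(5, true, n)); substituting into the one remaining equation that mentions Q gives: N ≐ h(e, node(h(5, n, true), h(e, V, V), node(5, true, n)), node(h(5, n, true), h(e, V, V), node(5, true, n))).
Delete trivial equation node(5, e, n) ≐ node(5, e, n).
Delete trivial equation h(e, e, true) ≐ h(e, e, true).
Bind N := h(e, node(h(5, n, true), h(e, V, V), node(5, true, n)), node(h(5, n, true), h(e, V, V), node(5, true, n))); no other remaining equation mentions N.
Decompose node/3: h(V, true, e) ≐ h(h(n, h(e, e, n), true), true, e),  h(true, e, e) ≐ h(true, e, e),  h(n, n, n) ≐ h(n, n, n).
Decompose h/3: V ≐ h(n, h(e, e, n), true),  true ≐ true,  e ≐ e.
Bind V := h(n, h(e, e, n), true); no other remaining equation mentions V. Substituting into the earlier bindings gives Q := node(h(5, n, true), h(e, h(n, h(e, e, n), true), h(n, h(e, e, n), true)), node(5, true, n)), N := h(e, node(h(5, n, true), h(e, h(n, h(e, e, n), true), h(n, h(e, e, n), true)), node(5, true, n)), node(h(5, n, true), h(e, h(n, h(e, e, n), true), h(n, h(e, e, n), true)), node(5, true, n))).
Delete trivial equation true ≐ true.
Delete trivial equation e ≐ e.
Delete trivial equation h(true, e, e) ≐ h(true, e, e).
Delete trivial equation h(n, n, n) ≐ h(n, n, n).
No equations remain and no clash or occurs-check failure arose, so a unifier exists.

YES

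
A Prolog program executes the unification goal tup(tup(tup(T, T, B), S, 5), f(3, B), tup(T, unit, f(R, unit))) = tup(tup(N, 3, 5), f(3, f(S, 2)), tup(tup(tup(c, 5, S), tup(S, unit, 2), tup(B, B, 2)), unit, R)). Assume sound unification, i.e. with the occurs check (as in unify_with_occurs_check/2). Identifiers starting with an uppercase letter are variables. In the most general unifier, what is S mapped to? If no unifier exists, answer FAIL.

Decompose tup/3: tup(tup(T, T, B), S, 5) = tup(N, 3, 5),  f(3, B) = f(3, f(S, 2)),  tup(T, unit, f(R, unit)) = tup(tup(tup(c, 5, S), tup(S, unit, 2), tup(B, B, 2)), unit, R).
Decompose tup/3: tup(T, T, B) = N,  S = 3,  5 = 5.
Bind N := tup(T, T, B); no other remaining equation mentions N.
Bind S := 3; substituting into the 2 remaining equations that mention S gives: f(3, B) = f(3, f(3, 2)),  tup(T, unit, f(R, unit)) = tup(tup(tup(c, 5, 3), tup(3, unit, 2), tup(B, B, 2)), unit, R).
Delete trivial equation 5 = 5.
Decompose f/2: 3 = 3,  B = f(3, 2).
Delete trivial equation 3 = 3.
Bind B := f(3, 2); substituting into the remaining equation gives: tup(T, unit, f(R, unit)) = tup(tup(tup(c, 5, 3), tup(3, unit, 2), tup(f(3, 2), f(3, 2), 2)), unit, R). Substituting into the earlier binding gives N := tup(T, T, f(3, 2)).
Decompose tup/3: T = tup(tup(c, 5, 3), tup(3, unit, 2), tup(f(3, 2), f(3, 2), 2)),  unit = unit,  f(R, unit) = R.
Bind T := tup(tup(c, 5, 3), tup(3, unit, 2), tup(f(3, 2), f(3, 2), 2)); no other remaining equation mentions T. Substituting into the earlier binding gives N := tup(tup(tup(c, 5, 3), tup(3, unit, 2), tup(f(3, 2), f(3, 2), 2)), tup(tup(c, 5, 3), tup(3, unit, 2), tup(f(3, 2), f(3, 2), 2)), f(3, 2)).
Delete trivial equation unit = unit.
Occurs check fails: R occurs in f(R, unit); the equation R = f(R, unit) has no finite solution.

FAIL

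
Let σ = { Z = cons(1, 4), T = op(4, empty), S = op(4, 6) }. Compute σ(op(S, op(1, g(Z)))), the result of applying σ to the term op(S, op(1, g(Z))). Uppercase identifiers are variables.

Replace each occurrence of Z with cons(1, 4).
Replace each occurrence of S with op(4, 6).
Result: op(op(4, 6), op(1, g(cons(1, 4)))).

op(op(4, 6), op(1, g(cons(1, 4))))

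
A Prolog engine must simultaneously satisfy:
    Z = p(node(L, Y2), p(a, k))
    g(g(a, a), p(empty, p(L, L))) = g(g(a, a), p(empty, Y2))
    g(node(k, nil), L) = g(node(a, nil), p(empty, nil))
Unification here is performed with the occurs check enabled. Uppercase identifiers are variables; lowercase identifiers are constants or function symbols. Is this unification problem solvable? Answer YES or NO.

NO

Bind Z := p(node(L, Y2), p(a, k)); no other remaining equation mentions Z.
Decompose g/2: g(a, a) = g(a, a),  p(empty, p(L, L)) = p(empty, Y2).
Delete trivial equation g(a, a) = g(a, a).
Decompose p/2: empty = empty,  p(L, L) = Y2.
Delete trivial equation empty = empty.
Bind Y2 := p(L, L); no other remaining equation mentions Y2. Substituting into the earlier binding gives Z := p(node(L, p(L, L)), p(a, k)).
Decompose g/2: node(k, nil) = node(a, nil),  L = p(empty, nil).
Decompose node/2: k = a,  nil = nil.
Clash: constants k and a differ; no unifier exists.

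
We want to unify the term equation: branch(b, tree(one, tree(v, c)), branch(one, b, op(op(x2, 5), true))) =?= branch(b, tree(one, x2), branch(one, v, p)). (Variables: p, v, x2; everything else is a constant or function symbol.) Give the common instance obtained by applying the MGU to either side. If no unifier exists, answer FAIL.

branch(b, tree(one, tree(b, c)), branch(one, b, op(op(tree(b, c), 5), true)))

Decompose branch/3: b =?= b,  tree(one, tree(v, c)) =?= tree(one, x2),  branch(one, b, op(op(x2, 5), true)) =?= branch(one, v, p).
Delete trivial equation b =?= b.
Decompose tree/2: one =?= one,  tree(v, c) =?= x2.
Delete trivial equation one =?= one.
Bind x2 := tree(v, c); substituting into the remaining equation gives: branch(one, b, op(op(tree(v, c), 5), true)) =?= branch(one, v, p).
Decompose branch/3: one =?= one,  b =?= v,  op(op(tree(v, c), 5), true) =?= p.
Delete trivial equation one =?= one.
Bind v := b; substituting into the remaining equation gives: op(op(tree(b, c), 5), true) =?= p. Substituting into the earlier binding gives x2 := tree(b, c).
Bind p := op(op(tree(b, c), 5), true).
Applying the MGU to either side gives branch(b, tree(one, tree(b, c)), branch(one, b, op(op(tree(b, c), 5), true))).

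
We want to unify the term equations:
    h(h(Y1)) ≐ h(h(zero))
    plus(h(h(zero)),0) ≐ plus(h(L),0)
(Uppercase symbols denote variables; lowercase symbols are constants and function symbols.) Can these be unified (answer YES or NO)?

YES

Decompose h/1: h(Y1) ≐ h(zero).
Decompose h/1: Y1 ≐ zero.
Bind Y1 := zero; no other remaining equation mentions Y1.
Decompose plus/2: h(h(zero)) ≐ h(L),  0 ≐ 0.
Decompose h/1: h(zero) ≐ L.
Bind L := h(zero); no other remaining equation mentions L.
Delete trivial equation 0 ≐ 0.
No equations remain and no clash or occurs-check failure arose, so a unifier exists.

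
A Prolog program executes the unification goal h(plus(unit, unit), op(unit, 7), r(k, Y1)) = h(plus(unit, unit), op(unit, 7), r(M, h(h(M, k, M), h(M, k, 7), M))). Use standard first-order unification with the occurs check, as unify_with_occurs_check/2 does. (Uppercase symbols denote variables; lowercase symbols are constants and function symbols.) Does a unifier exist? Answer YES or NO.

Decompose h/3: plus(unit, unit) = plus(unit, unit),  op(unit, 7) = op(unit, 7),  r(k, Y1) = r(M, h(h(M, k, M), h(M, k, 7), M)).
Delete trivial equation plus(unit, unit) = plus(unit, unit).
Delete trivial equation op(unit, 7) = op(unit, 7).
Decompose r/2: k = M,  Y1 = h(h(M, k, M), h(M, k, 7), M).
Bind M := k; substituting into the remaining equation gives: Y1 = h(h(k, k, k), h(k, k, 7), k).
Bind Y1 := h(h(k, k, k), h(k, k, 7), k).
No equations remain and no clash or occurs-check failure arose, so a unifier exists.

YES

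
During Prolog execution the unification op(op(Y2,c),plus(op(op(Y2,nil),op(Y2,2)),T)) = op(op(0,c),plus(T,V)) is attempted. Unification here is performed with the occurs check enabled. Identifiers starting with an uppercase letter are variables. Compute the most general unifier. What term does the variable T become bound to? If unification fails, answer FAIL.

op(op(0,nil),op(0,2))

Decompose op/2: op(Y2,c) = op(0,c),  plus(op(op(Y2,nil),op(Y2,2)),T) = plus(T,V).
Decompose op/2: Y2 = 0,  c = c.
Bind Y2 := 0; substituting into the one remaining equation that mentions Y2 gives: plus(op(op(0,nil),op(0,2)),T) = plus(T,V).
Delete trivial equation c = c.
Decompose plus/2: op(op(0,nil),op(0,2)) = T,  T = V.
Bind T := op(op(0,nil),op(0,2)); substituting into the remaining equation gives: op(op(0,nil),op(0,2)) = V.
Bind V := op(op(0,nil),op(0,2)).
MGU = { Y2 ↦ 0, T ↦ op(op(0,nil),op(0,2)), V ↦ op(op(0,nil),op(0,2)) }, so T ↦ op(op(0,nil),op(0,2)).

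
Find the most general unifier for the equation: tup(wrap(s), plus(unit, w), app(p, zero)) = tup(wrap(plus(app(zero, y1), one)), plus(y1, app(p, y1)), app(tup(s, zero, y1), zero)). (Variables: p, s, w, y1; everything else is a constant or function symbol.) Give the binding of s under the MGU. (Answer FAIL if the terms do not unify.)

Decompose tup/3: wrap(s) = wrap(plus(app(zero, y1), one)),  plus(unit, w) = plus(y1, app(p, y1)),  app(p, zero) = app(tup(s, zero, y1), zero).
Decompose wrap/1: s = plus(app(zero, y1), one).
Bind s := plus(app(zero, y1), one); substituting into the one remaining equation that mentions s gives: app(p, zero) = app(tup(plus(app(zero, y1), one), zero, y1), zero).
Decompose plus/2: unit = y1,  w = app(p, y1).
Bind y1 := unit; substituting into the remaining equations gives: w = app(p, unit),  app(p, zero) = app(tup(plus(app(zero, unit), one), zero, unit), zero). Substituting into the earlier binding gives s := plus(app(zero, unit), one).
Bind w := app(p, unit); no other remaining equation mentions w.
Decompose app/2: p = tup(plus(app(zero, unit), one), zero, unit),  zero = zero.
Bind p := tup(plus(app(zero, unit), one), zero, unit); no other remaining equation mentions p. Substituting into the earlier binding gives w := app(tup(plus(app(zero, unit), one), zero, unit), unit).
Delete trivial equation zero = zero.
MGU = { s ↦ plus(app(zero, unit), one), y1 ↦ unit, w ↦ app(tup(plus(app(zero, unit), one), zero, unit), unit), p ↦ tup(plus(app(zero, unit), one), zero, unit) }, so s ↦ plus(app(zero, unit), one).

plus(app(zero, unit), one)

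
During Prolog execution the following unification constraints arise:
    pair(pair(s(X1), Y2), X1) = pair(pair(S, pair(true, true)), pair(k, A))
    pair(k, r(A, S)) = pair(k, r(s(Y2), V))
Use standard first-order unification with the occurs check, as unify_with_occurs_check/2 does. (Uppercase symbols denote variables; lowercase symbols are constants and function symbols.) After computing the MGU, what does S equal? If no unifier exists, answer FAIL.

Decompose pair/2: pair(s(X1), Y2) = pair(S, pair(true, true)),  X1 = pair(k, A).
Decompose pair/2: s(X1) = S,  Y2 = pair(true, true).
Bind S := s(X1); substituting into the one remaining equation that mentions S gives: pair(k, r(A, s(X1))) = pair(k, r(s(Y2), V)).
Bind Y2 := pair(true, true); substituting into the one remaining equation that mentions Y2 gives: pair(k, r(A, s(X1))) = pair(k, r(s(pair(true, true)), V)).
Bind X1 := pair(k, A); substituting into the remaining equation gives: pair(k, r(A, s(pair(k, A)))) = pair(k, r(s(pair(true, true)), V)). Substituting into the earlier binding gives S := s(pair(k, A)).
Decompose pair/2: k = k,  r(A, s(pair(k, A))) = r(s(pair(true, true)), V).
Delete trivial equation k = k.
Decompose r/2: A = s(pair(true, true)),  s(pair(k, A)) = V.
Bind A := s(pair(true, true)); substituting into the remaining equation gives: s(pair(k, s(pair(true, true)))) = V. Substituting into the earlier bindings gives S := s(pair(k, s(pair(true, true)))), X1 := pair(k, s(pair(true, true))).
Bind V := s(pair(k, s(pair(true, true)))).
MGU = { S -> s(pair(k, s(pair(true, true)))), Y2 -> pair(true, true), X1 -> pair(k, s(pair(true, true))), A -> s(pair(true, true)), V -> s(pair(k, s(pair(true, true)))) }, so S -> s(pair(k, s(pair(true, true)))).

s(pair(k, s(pair(true, true))))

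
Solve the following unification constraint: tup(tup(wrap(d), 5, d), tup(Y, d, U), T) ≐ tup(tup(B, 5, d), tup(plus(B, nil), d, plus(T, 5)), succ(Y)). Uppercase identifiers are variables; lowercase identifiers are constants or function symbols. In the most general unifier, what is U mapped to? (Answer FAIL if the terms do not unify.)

Decompose tup/3: tup(wrap(d), 5, d) ≐ tup(B, 5, d),  tup(Y, d, U) ≐ tup(plus(B, nil), d, plus(T, 5)),  T ≐ succ(Y).
Decompose tup/3: wrap(d) ≐ B,  5 ≐ 5,  d ≐ d.
Bind B := wrap(d); substituting into the one remaining equation that mentions B gives: tup(Y, d, U) ≐ tup(plus(wrap(d), nil), d, plus(T, 5)).
Delete trivial equation 5 ≐ 5.
Delete trivial equation d ≐ d.
Decompose tup/3: Y ≐ plus(wrap(d), nil),  d ≐ d,  U ≐ plus(T, 5).
Bind Y := plus(wrap(d), nil); substituting into the one remaining equation that mentions Y gives: T ≐ succ(plus(wrap(d), nil)).
Delete trivial equation d ≐ d.
Bind U := plus(T, 5); no other remaining equation mentions U.
Bind T := succ(plus(wrap(d), nil)). Substituting into the earlier binding gives U := plus(succ(plus(wrap(d), nil)), 5).
MGU = { B -> wrap(d), Y -> plus(wrap(d), nil), U -> plus(succ(plus(wrap(d), nil)), 5), T -> succ(plus(wrap(d), nil)) }, so U -> plus(succ(plus(wrap(d), nil)), 5).

plus(succ(plus(wrap(d), nil)), 5)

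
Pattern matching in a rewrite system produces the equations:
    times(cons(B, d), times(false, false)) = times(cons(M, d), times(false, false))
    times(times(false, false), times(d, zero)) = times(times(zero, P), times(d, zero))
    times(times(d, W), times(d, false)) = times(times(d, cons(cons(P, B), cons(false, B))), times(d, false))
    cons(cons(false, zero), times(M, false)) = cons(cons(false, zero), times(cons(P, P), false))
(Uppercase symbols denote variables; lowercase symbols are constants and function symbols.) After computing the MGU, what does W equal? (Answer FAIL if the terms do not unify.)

Decompose times/2: cons(B, d) = cons(M, d),  times(false, false) = times(false, false).
Decompose cons/2: B = M,  d = d.
Bind B := M; substituting into the one remaining equation that mentions B gives: times(times(d, W), times(d, false)) = times(times(d, cons(cons(P, M), cons(false, M))), times(d, false)).
Delete trivial equation d = d.
Delete trivial equation times(false, false) = times(false, false).
Decompose times/2: times(false, false) = times(zero, P),  times(d, zero) = times(d, zero).
Decompose times/2: false = zero,  false = P.
Clash: constants false and zero differ; no unifier exists.

FAIL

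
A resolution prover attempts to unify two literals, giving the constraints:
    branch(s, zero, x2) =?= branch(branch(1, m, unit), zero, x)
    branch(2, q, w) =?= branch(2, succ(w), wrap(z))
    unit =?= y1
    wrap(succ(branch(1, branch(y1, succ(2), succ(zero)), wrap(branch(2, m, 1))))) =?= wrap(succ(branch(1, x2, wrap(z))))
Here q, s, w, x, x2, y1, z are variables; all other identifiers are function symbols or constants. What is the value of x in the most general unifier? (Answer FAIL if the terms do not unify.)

Decompose branch/3: s =?= branch(1, m, unit),  zero =?= zero,  x2 =?= x.
Bind s := branch(1, m, unit); no other remaining equation mentions s.
Delete trivial equation zero =?= zero.
Bind x2 := x; substituting into the one remaining equation that mentions x2 gives: wrap(succ(branch(1, branch(y1, succ(2), succ(zero)), wrap(branch(2, m, 1))))) =?= wrap(succ(branch(1, x, wrap(z)))).
Decompose branch/3: 2 =?= 2,  q =?= succ(w),  w =?= wrap(z).
Delete trivial equation 2 =?= 2.
Bind q := succ(w); no other remaining equation mentions q.
Bind w := wrap(z); no other remaining equation mentions w. Substituting into the earlier binding gives q := succ(wrap(z)).
Bind y1 := unit; substituting into the remaining equation gives: wrap(succ(branch(1, branch(unit, succ(2), succ(zero)), wrap(branch(2, m, 1))))) =?= wrap(succ(branch(1, x, wrap(z)))).
Decompose wrap/1: succ(branch(1, branch(unit, succ(2), succ(zero)), wrap(branch(2, m, 1)))) =?= succ(branch(1, x, wrap(z))).
Decompose succ/1: branch(1, branch(unit, succ(2), succ(zero)), wrap(branch(2, m, 1))) =?= branch(1, x, wrap(z)).
Decompose branch/3: 1 =?= 1,  branch(unit, succ(2), succ(zero)) =?= x,  wrap(branch(2, m, 1)) =?= wrap(z).
Delete trivial equation 1 =?= 1.
Bind x := branch(unit, succ(2), succ(zero)); no other remaining equation mentions x. Substituting into the earlier binding gives x2 := branch(unit, succ(2), succ(zero)).
Decompose wrap/1: branch(2, m, 1) =?= z.
Bind z := branch(2, m, 1). Substituting into the earlier bindings gives q := succ(wrap(branch(2, m, 1))), w := wrap(branch(2, m, 1)).
MGU = { s -> branch(1, m, unit), x2 -> branch(unit, succ(2), succ(zero)), q -> succ(wrap(branch(2, m, 1))), w -> wrap(branch(2, m, 1)), y1 -> unit, x -> branch(unit, succ(2), succ(zero)), z -> branch(2, m, 1) }, so x -> branch(unit, succ(2), succ(zero)).

branch(unit, succ(2), succ(zero))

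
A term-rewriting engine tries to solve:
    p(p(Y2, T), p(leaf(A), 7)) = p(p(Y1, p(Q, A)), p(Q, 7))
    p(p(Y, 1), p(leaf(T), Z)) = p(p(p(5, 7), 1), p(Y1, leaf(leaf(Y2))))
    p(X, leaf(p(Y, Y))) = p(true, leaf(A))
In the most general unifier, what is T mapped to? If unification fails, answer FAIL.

p(leaf(p(p(5, 7), p(5, 7))), p(p(5, 7), p(5, 7)))

Decompose p/2: p(Y2, T) = p(Y1, p(Q, A)),  p(leaf(A), 7) = p(Q, 7).
Decompose p/2: Y2 = Y1,  T = p(Q, A).
Bind Y2 := Y1; substituting into the one remaining equation that mentions Y2 gives: p(p(Y, 1), p(leaf(T), Z)) = p(p(p(5, 7), 1), p(Y1, leaf(leaf(Y1)))).
Bind T := p(Q, A); substituting into the one remaining equation that mentions T gives: p(p(Y, 1), p(leaf(p(Q, A)), Z)) = p(p(p(5, 7), 1), p(Y1, leaf(leaf(Y1)))).
Decompose p/2: leaf(A) = Q,  7 = 7.
Bind Q := leaf(A); substituting into the one remaining equation that mentions Q gives: p(p(Y, 1), p(leaf(p(leaf(A), A)), Z)) = p(p(p(5, 7), 1), p(Y1, leaf(leaf(Y1)))). Substituting into the earlier binding gives T := p(leaf(A), A).
Delete trivial equation 7 = 7.
Decompose p/2: p(Y, 1) = p(p(5, 7), 1),  p(leaf(p(leaf(A), A)), Z) = p(Y1, leaf(leaf(Y1))).
Decompose p/2: Y = p(5, 7),  1 = 1.
Bind Y := p(5, 7); substituting into the one remaining equation that mentions Y gives: p(X, leaf(p(p(5, 7), p(5, 7)))) = p(true, leaf(A)).
Delete trivial equation 1 = 1.
Decompose p/2: leaf(p(leaf(A), A)) = Y1,  Z = leaf(leaf(Y1)).
Bind Y1 := leaf(p(leaf(A), A)); substituting into the one remaining equation that mentions Y1 gives: Z = leaf(leaf(leaf(p(leaf(A), A)))). Substituting into the earlier binding gives Y2 := leaf(p(leaf(A), A)).
Bind Z := leaf(leaf(leaf(p(leaf(A), A)))); no other remaining equation mentions Z.
Decompose p/2: X = true,  leaf(p(p(5, 7), p(5, 7))) = leaf(A).
Bind X := true; no other remaining equation mentions X.
Decompose leaf/1: p(p(5, 7), p(5, 7)) = A.
Bind A := p(p(5, 7), p(5, 7)). Substituting into the earlier bindings gives Y2 := leaf(p(leaf(p(p(5, 7), p(5, 7))), p(p(5, 7), p(5, 7)))), T := p(leaf(p(p(5, 7), p(5, 7))), p(p(5, 7), p(5, 7))), Q := leaf(p(p(5, 7), p(5, 7))), Y1 := leaf(p(leaf(p(p(5, 7), p(5, 7))), p(p(5, 7), p(5, 7)))), Z := leaf(leaf(leaf(p(leaf(p(p(5, 7), p(5, 7))), p(p(5, 7), p(5, 7)))))).
MGU = { Y2 ↦ leaf(p(leaf(p(p(5, 7), p(5, 7))), p(p(5, 7), p(5, 7)))), T ↦ p(leaf(p(p(5, 7), p(5, 7))), p(p(5, 7), p(5, 7))), Q ↦ leaf(p(p(5, 7), p(5, 7))), Y ↦ p(5, 7), Y1 ↦ leaf(p(leaf(p(p(5, 7), p(5, 7))), p(p(5, 7), p(5, 7)))), Z ↦ leaf(leaf(leaf(p(leaf(p(p(5, 7), p(5, 7))), p(p(5, 7), p(5, 7)))))), X ↦ true, A ↦ p(p(5, 7), p(5, 7)) }, so T ↦ p(leaf(p(p(5, 7), p(5, 7))), p(p(5, 7), p(5, 7))).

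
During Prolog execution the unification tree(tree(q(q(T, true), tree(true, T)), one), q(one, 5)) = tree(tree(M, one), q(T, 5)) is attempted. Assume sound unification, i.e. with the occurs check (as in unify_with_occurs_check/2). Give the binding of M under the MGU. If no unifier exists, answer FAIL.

q(q(one, true), tree(true, one))

Decompose tree/2: tree(q(q(T, true), tree(true, T)), one) = tree(M, one),  q(one, 5) = q(T, 5).
Decompose tree/2: q(q(T, true), tree(true, T)) = M,  one = one.
Bind M := q(q(T, true), tree(true, T)); no other remaining equation mentions M.
Delete trivial equation one = one.
Decompose q/2: one = T,  5 = 5.
Bind T := one; no other remaining equation mentions T. Substituting into the earlier binding gives M := q(q(one, true), tree(true, one)).
Delete trivial equation 5 = 5.
MGU = { M = q(q(one, true), tree(true, one)), T = one }, so M = q(q(one, true), tree(true, one)).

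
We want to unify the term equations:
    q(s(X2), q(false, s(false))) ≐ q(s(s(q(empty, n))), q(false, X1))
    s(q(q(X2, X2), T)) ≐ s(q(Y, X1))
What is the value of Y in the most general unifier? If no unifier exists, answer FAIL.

q(s(q(empty, n)), s(q(empty, n)))

Decompose q/2: s(X2) ≐ s(s(q(empty, n))),  q(false, s(false)) ≐ q(false, X1).
Decompose s/1: X2 ≐ s(q(empty, n)).
Bind X2 := s(q(empty, n)); substituting into the one remaining equation that mentions X2 gives: s(q(q(s(q(empty, n)), s(q(empty, n))), T)) ≐ s(q(Y, X1)).
Decompose q/2: false ≐ false,  s(false) ≐ X1.
Delete trivial equation false ≐ false.
Bind X1 := s(false); substituting into the remaining equation gives: s(q(q(s(q(empty, n)), s(q(empty, n))), T)) ≐ s(q(Y, s(false))).
Decompose s/1: q(q(s(q(empty, n)), s(q(empty, n))), T) ≐ q(Y, s(false)).
Decompose q/2: q(s(q(empty, n)), s(q(empty, n))) ≐ Y,  T ≐ s(false).
Bind Y := q(s(q(empty, n)), s(q(empty, n))); no other remaining equation mentions Y.
Bind T := s(false).
MGU = { X2 ↦ s(q(empty, n)), X1 ↦ s(false), Y ↦ q(s(q(empty, n)), s(q(empty, n))), T ↦ s(false) }, so Y ↦ q(s(q(empty, n)), s(q(empty, n))).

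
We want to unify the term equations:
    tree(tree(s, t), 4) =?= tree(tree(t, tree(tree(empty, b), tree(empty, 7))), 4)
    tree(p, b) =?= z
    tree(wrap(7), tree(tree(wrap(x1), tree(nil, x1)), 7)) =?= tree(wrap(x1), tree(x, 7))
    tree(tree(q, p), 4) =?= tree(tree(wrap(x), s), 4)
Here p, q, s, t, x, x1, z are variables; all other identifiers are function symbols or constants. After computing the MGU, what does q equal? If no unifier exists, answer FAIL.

wrap(tree(wrap(7), tree(nil, 7)))

Decompose tree/2: tree(s, t) =?= tree(t, tree(tree(empty, b), tree(empty, 7))),  4 =?= 4.
Decompose tree/2: s =?= t,  t =?= tree(tree(empty, b), tree(empty, 7)).
Bind s := t; substituting into the one remaining equation that mentions s gives: tree(tree(q, p), 4) =?= tree(tree(wrap(x), t), 4).
Bind t := tree(tree(empty, b), tree(empty, 7)); substituting into the one remaining equation that mentions t gives: tree(tree(q, p), 4) =?= tree(tree(wrap(x), tree(tree(empty, b), tree(empty, 7))), 4). Substituting into the earlier binding gives s := tree(tree(empty, b), tree(empty, 7)).
Delete trivial equation 4 =?= 4.
Bind z := tree(p, b); no other remaining equation mentions z.
Decompose tree/2: wrap(7) =?= wrap(x1),  tree(tree(wrap(x1), tree(nil, x1)), 7) =?= tree(x, 7).
Decompose wrap/1: 7 =?= x1.
Bind x1 := 7; substituting into the one remaining equation that mentions x1 gives: tree(tree(wrap(7), tree(nil, 7)), 7) =?= tree(x, 7).
Decompose tree/2: tree(wrap(7), tree(nil, 7)) =?= x,  7 =?= 7.
Bind x := tree(wrap(7), tree(nil, 7)); substituting into the one remaining equation that mentions x gives: tree(tree(q, p), 4) =?= tree(tree(wrap(tree(wrap(7), tree(nil, 7))), tree(tree(empty, b), tree(empty, 7))), 4).
Delete trivial equation 7 =?= 7.
Decompose tree/2: tree(q, p) =?= tree(wrap(tree(wrap(7), tree(nil, 7))), tree(tree(empty, b), tree(empty, 7))),  4 =?= 4.
Decompose tree/2: q =?= wrap(tree(wrap(7), tree(nil, 7))),  p =?= tree(tree(empty, b), tree(empty, 7)).
Bind q := wrap(tree(wrap(7), tree(nil, 7))); no other remaining equation mentions q.
Bind p := tree(tree(empty, b), tree(empty, 7)); no other remaining equation mentions p. Substituting into the earlier binding gives z := tree(tree(tree(empty, b), tree(empty, 7)), b).
Delete trivial equation 4 =?= 4.
MGU = { s := tree(tree(empty, b), tree(empty, 7)), t := tree(tree(empty, b), tree(empty, 7)), z := tree(tree(tree(empty, b), tree(empty, 7)), b), x1 := 7, x := tree(wrap(7), tree(nil, 7)), q := wrap(tree(wrap(7), tree(nil, 7))), p := tree(tree(empty, b), tree(empty, 7)) }, so q := wrap(tree(wrap(7), tree(nil, 7))).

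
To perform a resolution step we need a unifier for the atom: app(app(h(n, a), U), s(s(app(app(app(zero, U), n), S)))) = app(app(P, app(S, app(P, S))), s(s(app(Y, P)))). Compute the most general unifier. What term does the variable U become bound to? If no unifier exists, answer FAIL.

Decompose app/2: app(h(n, a), U) = app(P, app(S, app(P, S))),  s(s(app(app(app(zero, U), n), S))) = s(s(app(Y, P))).
Decompose app/2: h(n, a) = P,  U = app(S, app(P, S)).
Bind P := h(n, a); substituting into the remaining equations gives: U = app(S, app(h(n, a), S)),  s(s(app(app(app(zero, U), n), S))) = s(s(app(Y, h(n, a)))).
Bind U := app(S, app(h(n, a), S)); substituting into the remaining equation gives: s(s(app(app(app(zero, app(S, app(h(n, a), S))), n), S))) = s(s(app(Y, h(n, a)))).
Decompose s/1: s(app(app(app(zero, app(S, app(h(n, a), S))), n), S)) = s(app(Y, h(n, a))).
Decompose s/1: app(app(app(zero, app(S, app(h(n, a), S))), n), S) = app(Y, h(n, a)).
Decompose app/2: app(app(zero, app(S, app(h(n, a), S))), n) = Y,  S = h(n, a).
Bind Y := app(app(zero, app(S, app(h(n, a), S))), n); no other remaining equation mentions Y.
Bind S := h(n, a). Substituting into the earlier bindings gives U := app(h(n, a), app(h(n, a), h(n, a))), Y := app(app(zero, app(h(n, a), app(h(n, a), h(n, a)))), n).
MGU = { P := h(n, a), U := app(h(n, a), app(h(n, a), h(n, a))), Y := app(app(zero, app(h(n, a), app(h(n, a), h(n, a)))), n), S := h(n, a) }, so U := app(h(n, a), app(h(n, a), h(n, a))).

app(h(n, a), app(h(n, a), h(n, a)))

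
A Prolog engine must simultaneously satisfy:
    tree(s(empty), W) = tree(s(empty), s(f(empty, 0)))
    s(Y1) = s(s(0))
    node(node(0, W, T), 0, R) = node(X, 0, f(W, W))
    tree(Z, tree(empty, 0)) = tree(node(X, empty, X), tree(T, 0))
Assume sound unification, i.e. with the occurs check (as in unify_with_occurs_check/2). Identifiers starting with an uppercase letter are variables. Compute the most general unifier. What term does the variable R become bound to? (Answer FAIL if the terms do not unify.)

f(s(f(empty, 0)), s(f(empty, 0)))

Decompose tree/2: s(empty) = s(empty),  W = s(f(empty, 0)).
Delete trivial equation s(empty) = s(empty).
Bind W := s(f(empty, 0)); substituting into the one remaining equation that mentions W gives: node(node(0, s(f(empty, 0)), T), 0, R) = node(X, 0, f(s(f(empty, 0)), s(f(empty, 0)))).
Decompose s/1: Y1 = s(0).
Bind Y1 := s(0); no other remaining equation mentions Y1.
Decompose node/3: node(0, s(f(empty, 0)), T) = X,  0 = 0,  R = f(s(f(empty, 0)), s(f(empty, 0))).
Bind X := node(0, s(f(empty, 0)), T); substituting into the one remaining equation that mentions X gives: tree(Z, tree(empty, 0)) = tree(node(node(0, s(f(empty, 0)), T), empty, node(0, s(f(empty, 0)), T)), tree(T, 0)).
Delete trivial equation 0 = 0.
Bind R := f(s(f(empty, 0)), s(f(empty, 0))); no other remaining equation mentions R.
Decompose tree/2: Z = node(node(0, s(f(empty, 0)), T), empty, node(0, s(f(empty, 0)), T)),  tree(empty, 0) = tree(T, 0).
Bind Z := node(node(0, s(f(empty, 0)), T), empty, node(0, s(f(empty, 0)), T)); no other remaining equation mentions Z.
Decompose tree/2: empty = T,  0 = 0.
Bind T := empty; no other remaining equation mentions T. Substituting into the earlier bindings gives X := node(0, s(f(empty, 0)), empty), Z := node(node(0, s(f(empty, 0)), empty), empty, node(0, s(f(empty, 0)), empty)).
Delete trivial equation 0 = 0.
MGU = { W ↦ s(f(empty, 0)), Y1 ↦ s(0), X ↦ node(0, s(f(empty, 0)), empty), R ↦ f(s(f(empty, 0)), s(f(empty, 0))), Z ↦ node(node(0, s(f(empty, 0)), empty), empty, node(0, s(f(empty, 0)), empty)), T ↦ empty }, so R ↦ f(s(f(empty, 0)), s(f(empty, 0))).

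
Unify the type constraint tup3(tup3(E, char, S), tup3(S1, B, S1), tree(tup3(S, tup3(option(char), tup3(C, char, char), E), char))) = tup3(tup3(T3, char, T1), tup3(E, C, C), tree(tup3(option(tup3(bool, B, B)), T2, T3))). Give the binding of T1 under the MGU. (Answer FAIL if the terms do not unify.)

option(tup3(bool, char, char))

Decompose tup3/3: tup3(E, char, S) = tup3(T3, char, T1),  tup3(S1, B, S1) = tup3(E, C, C),  tree(tup3(S, tup3(option(char), tup3(C, char, char), E), char)) = tree(tup3(option(tup3(bool, B, B)), T2, T3)).
Decompose tup3/3: E = T3,  char = char,  S = T1.
Bind E := T3; substituting into the 2 remaining equations that mention E gives: tup3(S1, B, S1) = tup3(T3, C, C),  tree(tup3(S, tup3(option(char), tup3(C, char, char), T3), char)) = tree(tup3(option(tup3(bool, B, B)), T2, T3)).
Delete trivial equation char = char.
Bind S := T1; substituting into the one remaining equation that mentions S gives: tree(tup3(T1, tup3(option(char), tup3(C, char, char), T3), char)) = tree(tup3(option(tup3(bool, B, B)), T2, T3)).
Decompose tup3/3: S1 = T3,  B = C,  S1 = C.
Bind S1 := T3; substituting into the one remaining equation that mentions S1 gives: T3 = C.
Bind B := C; substituting into the one remaining equation that mentions B gives: tree(tup3(T1, tup3(option(char), tup3(C, char, char), T3), char)) = tree(tup3(option(tup3(bool, C, C)), T2, T3)).
Bind T3 := C; substituting into the remaining equation gives: tree(tup3(T1, tup3(option(char), tup3(C, char, char), C), char)) = tree(tup3(option(tup3(bool, C, C)), T2, C)). Substituting into the earlier bindings gives E := C, S1 := C.
Decompose tree/1: tup3(T1, tup3(option(char), tup3(C, char, char), C), char) = tup3(option(tup3(bool, C, C)), T2, C).
Decompose tup3/3: T1 = option(tup3(bool, C, C)),  tup3(option(char), tup3(C, char, char), C) = T2,  char = C.
Bind T1 := option(tup3(bool, C, C)); no other remaining equation mentions T1. Substituting into the earlier binding gives S := option(tup3(bool, C, C)).
Bind T2 := tup3(option(char), tup3(C, char, char), C); no other remaining equation mentions T2.
Bind C := char. Substituting into the earlier bindings gives E := char, S := option(tup3(bool, char, char)), S1 := char, B := char, T3 := char, T1 := option(tup3(bool, char, char)), T2 := tup3(option(char), tup3(char, char, char), char).
MGU = { E ↦ char, S ↦ option(tup3(bool, char, char)), S1 ↦ char, B ↦ char, T3 ↦ char, T1 ↦ option(tup3(bool, char, char)), T2 ↦ tup3(option(char), tup3(char, char, char), char), C ↦ char }, so T1 ↦ option(tup3(bool, char, char)).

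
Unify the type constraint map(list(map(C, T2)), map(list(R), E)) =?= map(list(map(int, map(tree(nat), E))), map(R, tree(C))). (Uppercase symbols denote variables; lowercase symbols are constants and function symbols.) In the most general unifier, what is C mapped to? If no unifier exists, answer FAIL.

Decompose map/2: list(map(C, T2)) =?= list(map(int, map(tree(nat), E))),  map(list(R), E) =?= map(R, tree(C)).
Decompose list/1: map(C, T2) =?= map(int, map(tree(nat), E)).
Decompose map/2: C =?= int,  T2 =?= map(tree(nat), E).
Bind C := int; substituting into the one remaining equation that mentions C gives: map(list(R), E) =?= map(R, tree(int)).
Bind T2 := map(tree(nat), E); no other remaining equation mentions T2.
Decompose map/2: list(R) =?= R,  E =?= tree(int).
Occurs check fails: R occurs in list(R); the equation R =?= list(R) has no finite solution.

FAIL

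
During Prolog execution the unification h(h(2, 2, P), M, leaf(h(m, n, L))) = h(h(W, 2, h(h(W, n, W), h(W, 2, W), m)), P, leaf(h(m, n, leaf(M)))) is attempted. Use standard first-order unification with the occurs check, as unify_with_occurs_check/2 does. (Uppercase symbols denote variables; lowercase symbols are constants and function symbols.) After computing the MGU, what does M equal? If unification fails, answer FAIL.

Decompose h/3: h(2, 2, P) = h(W, 2, h(h(W, n, W), h(W, 2, W), m)),  M = P,  leaf(h(m, n, L)) = leaf(h(m, n, leaf(M))).
Decompose h/3: 2 = W,  2 = 2,  P = h(h(W, n, W), h(W, 2, W), m).
Bind W := 2; substituting into the one remaining equation that mentions W gives: P = h(h(2, n, 2), h(2, 2, 2), m).
Delete trivial equation 2 = 2.
Bind P := h(h(2, n, 2), h(2, 2, 2), m); substituting into the one remaining equation that mentions P gives: M = h(h(2, n, 2), h(2, 2, 2), m).
Bind M := h(h(2, n, 2), h(2, 2, 2), m); substituting into the remaining equation gives: leaf(h(m, n, L)) = leaf(h(m, n, leaf(h(h(2, n, 2), h(2, 2, 2), m)))).
Decompose leaf/1: h(m, n, L) = h(m, n, leaf(h(h(2, n, 2), h(2, 2, 2), m))).
Decompose h/3: m = m,  n = n,  L = leaf(h(h(2, n, 2), h(2, 2, 2), m)).
Delete trivial equation m = m.
Delete trivial equation n = n.
Bind L := leaf(h(h(2, n, 2), h(2, 2, 2), m)).
MGU = { W -> 2, P -> h(h(2, n, 2), h(2, 2, 2), m), M -> h(h(2, n, 2), h(2, 2, 2), m), L -> leaf(h(h(2, n, 2), h(2, 2, 2), m)) }, so M -> h(h(2, n, 2), h(2, 2, 2), m).

h(h(2, n, 2), h(2, 2, 2), m)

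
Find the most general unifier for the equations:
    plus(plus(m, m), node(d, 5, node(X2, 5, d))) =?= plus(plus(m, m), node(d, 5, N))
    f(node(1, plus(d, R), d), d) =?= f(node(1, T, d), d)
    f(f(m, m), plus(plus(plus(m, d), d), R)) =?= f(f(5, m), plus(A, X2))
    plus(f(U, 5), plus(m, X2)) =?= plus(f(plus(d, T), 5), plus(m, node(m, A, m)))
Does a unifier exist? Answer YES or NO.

NO

Decompose plus/2: plus(m, m) =?= plus(m, m),  node(d, 5, node(X2, 5, d)) =?= node(d, 5, N).
Delete trivial equation plus(m, m) =?= plus(m, m).
Decompose node/3: d =?= d,  5 =?= 5,  node(X2, 5, d) =?= N.
Delete trivial equation d =?= d.
Delete trivial equation 5 =?= 5.
Bind N := node(X2, 5, d); no other remaining equation mentions N.
Decompose f/2: node(1, plus(d, R), d) =?= node(1, T, d),  d =?= d.
Decompose node/3: 1 =?= 1,  plus(d, R) =?= T,  d =?= d.
Delete trivial equation 1 =?= 1.
Bind T := plus(d, R); substituting into the one remaining equation that mentions T gives: plus(f(U, 5), plus(m, X2)) =?= plus(f(plus(d, plus(d, R)), 5), plus(m, node(m, A, m))).
Delete trivial equation d =?= d.
Delete trivial equation d =?= d.
Decompose f/2: f(m, m) =?= f(5, m),  plus(plus(plus(m, d), d), R) =?= plus(A, X2).
Decompose f/2: m =?= 5,  m =?= m.
Clash: constants m and 5 differ; no unifier exists.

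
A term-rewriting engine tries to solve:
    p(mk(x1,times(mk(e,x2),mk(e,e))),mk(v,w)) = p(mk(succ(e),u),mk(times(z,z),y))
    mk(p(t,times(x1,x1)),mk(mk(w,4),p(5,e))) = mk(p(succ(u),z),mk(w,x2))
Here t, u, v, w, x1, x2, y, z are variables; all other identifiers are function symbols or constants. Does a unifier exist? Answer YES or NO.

Decompose p/2: mk(x1,times(mk(e,x2),mk(e,e))) = mk(succ(e),u),  mk(v,w) = mk(times(z,z),y).
Decompose mk/2: x1 = succ(e),  times(mk(e,x2),mk(e,e)) = u.
Bind x1 := succ(e); substituting into the one remaining equation that mentions x1 gives: mk(p(t,times(succ(e),succ(e))),mk(mk(w,4),p(5,e))) = mk(p(succ(u),z),mk(w,x2)).
Bind u := times(mk(e,x2),mk(e,e)); substituting into the one remaining equation that mentions u gives: mk(p(t,times(succ(e),succ(e))),mk(mk(w,4),p(5,e))) = mk(p(succ(times(mk(e,x2),mk(e,e))),z),mk(w,x2)).
Decompose mk/2: v = times(z,z),  w = y.
Bind v := times(z,z); no other remaining equation mentions v.
Bind w := y; substituting into the remaining equation gives: mk(p(t,times(succ(e),succ(e))),mk(mk(y,4),p(5,e))) = mk(p(succ(times(mk(e,x2),mk(e,e))),z),mk(y,x2)).
Decompose mk/2: p(t,times(succ(e),succ(e))) = p(succ(times(mk(e,x2),mk(e,e))),z),  mk(mk(y,4),p(5,e)) = mk(y,x2).
Decompose p/2: t = succ(times(mk(e,x2),mk(e,e))),  times(succ(e),succ(e)) = z.
Bind t := succ(times(mk(e,x2),mk(e,e))); no other remaining equation mentions t.
Bind z := times(succ(e),succ(e)); no other remaining equation mentions z. Substituting into the earlier binding gives v := times(times(succ(e),succ(e)),times(succ(e),succ(e))).
Decompose mk/2: mk(y,4) = y,  p(5,e) = x2.
Occurs check fails: y occurs in mk(y,4); the equation y = mk(y,4) has no finite solution.

NO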